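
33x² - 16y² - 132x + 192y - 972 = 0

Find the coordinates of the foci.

Group: 33(x² - 4x) -16(y² - 12y) = 972
Complete the square: 33(x - 2)² -16(y - 6)² = 972 + 132 - 576 = 528
Dividing both sides by 528: (x - 2)²/16 - (y - 6)²/33 = 1
Hyperbola, center (2, 6), transverse axis horizontal; a² = 16, b² = 33.
c² = a² + b² = 16 + 33 = 49, so c = 7.
Foci lie on the horizontal axis through the center: (h ± c, k).

(-5, 6) and (9, 6)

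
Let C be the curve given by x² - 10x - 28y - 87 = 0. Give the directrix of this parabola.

y = -11

Only x is squared. Complete the square in x: (x - 5)² = 28(y + 4).
Vertex (5, -4); 4p = 28 so p = 7. Opens up.
Directrix is the horizontal line y = k − p = -4 − (7) = -11.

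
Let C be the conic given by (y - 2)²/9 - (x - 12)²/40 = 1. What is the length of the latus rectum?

80/3

Center (12, 2). The positive term is the y-term, so the transverse axis is vertical; a² = 9, b² = 40.
Latus rectum length = 2b²/a = 2·40/3 = 80/3.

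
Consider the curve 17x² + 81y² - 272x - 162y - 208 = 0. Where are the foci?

Rearranging, 17(x² - 16x) + 81(y² - 2y) = 208.
Complete the square in x and y: 17(x - 8)² + 81(y - 1)² = 208 + 1088 + 81 = 1377
Dividing both sides by 1377: (x - 8)²/81 + (y - 1)²/17 = 1
Ellipse, center (8, 1), major axis horizontal; a² = 81, b² = 17.
c² = a² - b² = 81 - 17 = 64, so c = 8.
Foci lie on the horizontal axis through the center: (h ± c, k).

(0, 1) and (16, 1)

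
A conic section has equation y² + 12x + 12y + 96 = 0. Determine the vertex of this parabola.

Only y is squared. Complete the square in y: (y + 6)² = -12(x + 5).
Vertex (-5, -6); 4p = -12 so p = -3. Opens left.

(-5, -6)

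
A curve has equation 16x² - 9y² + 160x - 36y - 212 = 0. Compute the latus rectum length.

Group the x- and y-terms: 16(x² + 10x) -9(y² + 4y) = 212
Completing the square gives 16(x + 5)² -9(y + 2)² = 212 + 400 - 36 = 576.
Divide through by 576 to get (x + 5)²/36 - (y + 2)²/64 = 1.
Hyperbola, center (-5, -2), transverse axis horizontal; a² = 36, b² = 64.
Latus rectum length = 2b²/a = 2·64/6 = 64/3.

64/3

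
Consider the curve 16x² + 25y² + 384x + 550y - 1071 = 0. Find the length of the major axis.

Group the x- and y-terms: 16(x² + 24x) + 25(y² + 22y) = 1071
Complete the square: 16(x + 12)² + 25(y + 11)² = 1071 + 2304 + 3025 = 6400
Divide through by 6400 to get (x + 12)²/400 + (y + 11)²/256 = 1.
Ellipse, center (-12, -11), major axis horizontal; a² = 400, b² = 256.
a² = 400 so a = 20; the major axis has length 2a = 40.

40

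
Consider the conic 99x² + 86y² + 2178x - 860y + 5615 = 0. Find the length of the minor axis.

Group the x- and y-terms: 99(x² + 22x) + 86(y² - 10y) = -5615
99(x + 11)² + 86(y - 5)² = -5615 + 11979 + 2150 = 8514
Dividing both sides by 8514: (x + 11)²/86 + (y - 5)²/99 = 1
Ellipse, center (-11, 5), major axis vertical; a² = 99, b² = 86.
b² = 86 so b = √86; the minor axis has length 2b = 2√86.

2√86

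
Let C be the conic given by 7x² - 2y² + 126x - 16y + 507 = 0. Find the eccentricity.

Group the x- and y-terms: 7(x² + 18x) -2(y² + 8y) = -507
Completing the square gives 7(x + 9)² -2(y + 4)² = -507 + 567 - 32 = 28.
Dividing both sides by 28: (x + 9)²/4 - (y + 4)²/14 = 1
Hyperbola, center (-9, -4), transverse axis horizontal; a² = 4, b² = 14.
c² = a² + b² = 18, so c = 3√2.
e = c/a = 3√2/2.

e = 3√2/2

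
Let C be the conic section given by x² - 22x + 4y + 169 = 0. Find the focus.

Only x is squared. Complete the square in x: (x - 11)² = -4(y + 12).
Vertex (11, -12); 4p = -4 so p = -1. Opens down.
Focus is p units from the vertex along the axis: (h, k + p).

(11, -13)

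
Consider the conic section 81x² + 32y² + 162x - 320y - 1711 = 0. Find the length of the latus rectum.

64/9

Rearranging, 81(x² + 2x) + 32(y² - 10y) = 1711.
Completing the square gives 81(x + 1)² + 32(y - 5)² = 1711 + 81 + 800 = 2592.
Divide by 2592: (x + 1)²/32 + (y - 5)²/81 = 1
Ellipse, center (-1, 5), major axis vertical; a² = 81, b² = 32.
Latus rectum length = 2b²/a = 2·32/9 = 64/9.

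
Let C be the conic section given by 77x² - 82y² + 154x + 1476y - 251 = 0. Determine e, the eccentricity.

e = √12243/77

Rearranging, 77(x² + 2x) -82(y² - 18y) = 251.
Complete the square: 77(x + 1)² -82(y - 9)² = 251 + 77 - 6642 = -6314
Dividing both sides by -6314: (y - 9)²/77 - (x + 1)²/82 = 1
Hyperbola, center (-1, 9), transverse axis vertical; a² = 77, b² = 82.
c² = a² + b² = 159, so c = √159.
e = c/a = √159/√77 = √12243/77.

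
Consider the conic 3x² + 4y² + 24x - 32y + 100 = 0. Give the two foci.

Group: 3(x² + 8x) + 4(y² - 8y) = -100
Complete the square: 3(x + 4)² + 4(y - 4)² = -100 + 48 + 64 = 12
Divide through by 12 to get (x + 4)²/4 + (y - 4)²/3 = 1.
Ellipse, center (-4, 4), major axis horizontal; a² = 4, b² = 3.
c² = a² - b² = 4 - 3 = 1, so c = 1.
Foci lie on the horizontal axis through the center: (h ± c, k).

(-5, 4) and (-3, 4)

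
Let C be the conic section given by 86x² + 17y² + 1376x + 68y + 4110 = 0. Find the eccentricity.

e = √5934/86

86(x² + 16x) + 17(y² + 4y) = -4110
86(x + 8)² + 17(y + 2)² = -4110 + 5504 + 68 = 1462
Dividing both sides by 1462: (x + 8)²/17 + (y + 2)²/86 = 1
Ellipse, center (-8, -2), major axis vertical; a² = 86, b² = 17.
c² = a² - b² = 69, so c = √69.
e = c/a = √69/√86 = √5934/86.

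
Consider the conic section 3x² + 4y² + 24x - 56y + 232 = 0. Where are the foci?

Group the x- and y-terms: 3(x² + 8x) + 4(y² - 14y) = -232
Completing the square gives 3(x + 4)² + 4(y - 7)² = -232 + 48 + 196 = 12.
Dividing both sides by 12: (x + 4)²/4 + (y - 7)²/3 = 1
Ellipse, center (-4, 7), major axis horizontal; a² = 4, b² = 3.
c² = a² - b² = 4 - 3 = 1, so c = 1.
Foci lie on the horizontal axis through the center: (h ± c, k).

(-5, 7) and (-3, 7)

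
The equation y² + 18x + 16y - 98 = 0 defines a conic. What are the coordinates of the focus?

(9/2, -8)

Only y is squared. Complete the square in y: (y + 8)² = -18(x - 9).
Vertex (9, -8); 4p = -18 so p = -9/2. Opens left.
Focus is p units from the vertex along the axis: (h + p, k).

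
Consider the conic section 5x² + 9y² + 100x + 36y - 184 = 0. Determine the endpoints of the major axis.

(-22, -2) and (2, -2)

5(x² + 20x) + 9(y² + 4y) = 184
Completing the square gives 5(x + 10)² + 9(y + 2)² = 184 + 500 + 36 = 720.
Divide by 720: (x + 10)²/144 + (y + 2)²/80 = 1
Ellipse, center (-10, -2), major axis horizontal; a² = 144, b² = 80.
a = 12. Vertices at (h ± a, k).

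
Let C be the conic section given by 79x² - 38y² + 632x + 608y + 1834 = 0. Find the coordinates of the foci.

Group the x- and y-terms: 79(x² + 8x) -38(y² - 16y) = -1834
Complete the square in x and y: 79(x + 4)² -38(y - 8)² = -1834 + 1264 - 2432 = -3002
Divide through by -3002 to get (y - 8)²/79 - (x + 4)²/38 = 1.
Hyperbola, center (-4, 8), transverse axis vertical; a² = 79, b² = 38.
c² = a² + b² = 79 + 38 = 117, so c = 3√13.
Foci lie on the vertical axis through the center: (h, k ± c).

(-4, 8 - 3√13) and (-4, 8 + 3√13)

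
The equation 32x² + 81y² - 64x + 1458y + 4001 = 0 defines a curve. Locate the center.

Rearranging, 32(x² - 2x) + 81(y² + 18y) = -4001.
Complete the square in x and y: 32(x - 1)² + 81(y + 9)² = -4001 + 32 + 6561 = 2592
Dividing both sides by 2592: (x - 1)²/81 + (y + 9)²/32 = 1
Ellipse with center (1, -9).

(1, -9)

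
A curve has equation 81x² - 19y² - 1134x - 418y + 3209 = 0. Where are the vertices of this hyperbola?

(7, -20) and (7, -2)

Collect terms: 81(x² - 14x) -19(y² + 22y) = -3209
Complete the square in x and y: 81(x - 7)² -19(y + 11)² = -3209 + 3969 - 2299 = -1539
Divide by -1539: (y + 11)²/81 - (x - 7)²/19 = 1
Hyperbola, center (7, -11), transverse axis vertical; a² = 81, b² = 19.
a = 9. Vertices at (h, k ± a).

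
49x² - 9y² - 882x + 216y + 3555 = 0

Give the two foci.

(9, 12 - 2√29) and (9, 12 + 2√29)

49(x² - 18x) -9(y² - 24y) = -3555
Completing the square gives 49(x - 9)² -9(y - 12)² = -3555 + 3969 - 1296 = -882.
Divide through by -882 to get (y - 12)²/98 - (x - 9)²/18 = 1.
Hyperbola, center (9, 12), transverse axis vertical; a² = 98, b² = 18.
c² = a² + b² = 98 + 18 = 116, so c = 2√29.
Foci lie on the vertical axis through the center: (h, k ± c).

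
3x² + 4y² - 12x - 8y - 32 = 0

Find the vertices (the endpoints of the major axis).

Collect terms: 3(x² - 4x) + 4(y² - 2y) = 32
Complete the square: 3(x - 2)² + 4(y - 1)² = 32 + 12 + 4 = 48
Divide by 48: (x - 2)²/16 + (y - 1)²/12 = 1
Ellipse, center (2, 1), major axis horizontal; a² = 16, b² = 12.
a = 4. Vertices at (h ± a, k).

(-2, 1) and (6, 1)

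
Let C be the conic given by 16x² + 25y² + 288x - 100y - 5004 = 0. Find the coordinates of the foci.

16(x² + 18x) + 25(y² - 4y) = 5004
16(x + 9)² + 25(y - 2)² = 5004 + 1296 + 100 = 6400
Divide through by 6400 to get (x + 9)²/400 + (y - 2)²/256 = 1.
Ellipse, center (-9, 2), major axis horizontal; a² = 400, b² = 256.
c² = a² - b² = 400 - 256 = 144, so c = 12.
Foci lie on the horizontal axis through the center: (h ± c, k).

(-21, 2) and (3, 2)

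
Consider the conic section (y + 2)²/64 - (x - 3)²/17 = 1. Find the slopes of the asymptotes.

Center (3, -2). The positive term is the y-term, so the transverse axis is vertical; a² = 64, b² = 17.
For a vertical hyperbola the asymptotes have slope ±a/b.
Here that is ±8/√17 = ±8√17/17.

8√17/17 and -8√17/17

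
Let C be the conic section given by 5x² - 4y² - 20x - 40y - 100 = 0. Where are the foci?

Rearranging, 5(x² - 4x) -4(y² + 10y) = 100.
Complete the square: 5(x - 2)² -4(y + 5)² = 100 + 20 - 100 = 20
Dividing both sides by 20: (x - 2)²/4 - (y + 5)²/5 = 1
Hyperbola, center (2, -5), transverse axis horizontal; a² = 4, b² = 5.
c² = a² + b² = 4 + 5 = 9, so c = 3.
Foci lie on the horizontal axis through the center: (h ± c, k).

(-1, -5) and (5, -5)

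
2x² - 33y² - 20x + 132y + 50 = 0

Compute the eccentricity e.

e = √70/2

Rearranging, 2(x² - 10x) -33(y² - 4y) = -50.
Completing the square gives 2(x - 5)² -33(y - 2)² = -50 + 50 - 132 = -132.
Divide through by -132 to get (y - 2)²/4 - (x - 5)²/66 = 1.
Hyperbola, center (5, 2), transverse axis vertical; a² = 4, b² = 66.
c² = a² + b² = 70, so c = √70.
e = c/a = √70/2.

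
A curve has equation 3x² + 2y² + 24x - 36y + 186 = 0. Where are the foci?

(-4, 7) and (-4, 11)

Collect terms: 3(x² + 8x) + 2(y² - 18y) = -186
Completing the square gives 3(x + 4)² + 2(y - 9)² = -186 + 48 + 162 = 24.
Divide through by 24 to get (x + 4)²/8 + (y - 9)²/12 = 1.
Ellipse, center (-4, 9), major axis vertical; a² = 12, b² = 8.
c² = a² - b² = 12 - 8 = 4, so c = 2.
Foci lie on the vertical axis through the center: (h, k ± c).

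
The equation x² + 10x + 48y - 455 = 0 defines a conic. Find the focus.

(-5, -2)

Only x is squared. Complete the square in x: (x + 5)² = -48(y - 10).
Vertex (-5, 10); 4p = -48 so p = -12. Opens down.
Focus is p units from the vertex along the axis: (h, k + p).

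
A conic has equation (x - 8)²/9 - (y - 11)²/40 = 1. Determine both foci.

Center (8, 11). The positive term is the x-term, so the transverse axis is horizontal; a² = 9, b² = 40.
c² = a² + b² = 9 + 40 = 49, so c = 7.
Foci lie on the horizontal axis through the center: (h ± c, k).

(1, 11) and (15, 11)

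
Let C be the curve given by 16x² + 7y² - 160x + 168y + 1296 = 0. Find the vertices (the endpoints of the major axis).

(5, -16) and (5, -8)

Group the x- and y-terms: 16(x² - 10x) + 7(y² + 24y) = -1296
Complete the square in x and y: 16(x - 5)² + 7(y + 12)² = -1296 + 400 + 1008 = 112
Divide by 112: (x - 5)²/7 + (y + 12)²/16 = 1
Ellipse, center (5, -12), major axis vertical; a² = 16, b² = 7.
a = 4. Vertices at (h, k ± a).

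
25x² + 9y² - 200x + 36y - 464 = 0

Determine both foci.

(4, -10) and (4, 6)

Group: 25(x² - 8x) + 9(y² + 4y) = 464
Completing the square gives 25(x - 4)² + 9(y + 2)² = 464 + 400 + 36 = 900.
Divide through by 900 to get (x - 4)²/36 + (y + 2)²/100 = 1.
Ellipse, center (4, -2), major axis vertical; a² = 100, b² = 36.
c² = a² - b² = 100 - 36 = 64, so c = 8.
Foci lie on the vertical axis through the center: (h, k ± c).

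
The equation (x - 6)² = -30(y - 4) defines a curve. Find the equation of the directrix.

Vertex (6, 4); 4p = -30 so p = -15/2. Opens down.
Directrix is the horizontal line y = k − p = 4 − (-15/2) = 23/2.

y = 23/2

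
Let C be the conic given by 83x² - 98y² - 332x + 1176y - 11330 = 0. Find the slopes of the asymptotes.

Rearranging, 83(x² - 4x) -98(y² - 12y) = 11330.
Completing the square gives 83(x - 2)² -98(y - 6)² = 11330 + 332 - 3528 = 8134.
Dividing both sides by 8134: (x - 2)²/98 - (y - 6)²/83 = 1
Hyperbola, center (2, 6), transverse axis horizontal; a² = 98, b² = 83.
For a horizontal hyperbola the asymptotes have slope ±b/a.
Here that is ±√83/7√2 = ±√166/14.

√166/14 and -√166/14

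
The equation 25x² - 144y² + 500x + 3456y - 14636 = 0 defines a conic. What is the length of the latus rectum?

288/5

Rearranging, 25(x² + 20x) -144(y² - 24y) = 14636.
25(x + 10)² -144(y - 12)² = 14636 + 2500 - 20736 = -3600
Dividing both sides by -3600: (y - 12)²/25 - (x + 10)²/144 = 1
Hyperbola, center (-10, 12), transverse axis vertical; a² = 25, b² = 144.
Latus rectum length = 2b²/a = 2·144/5 = 288/5.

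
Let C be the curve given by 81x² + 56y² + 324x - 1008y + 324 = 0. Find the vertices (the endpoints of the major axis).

Group the x- and y-terms: 81(x² + 4x) + 56(y² - 18y) = -324
81(x + 2)² + 56(y - 9)² = -324 + 324 + 4536 = 4536
Divide through by 4536 to get (x + 2)²/56 + (y - 9)²/81 = 1.
Ellipse, center (-2, 9), major axis vertical; a² = 81, b² = 56.
a = 9. Vertices at (h, k ± a).

(-2, 0) and (-2, 18)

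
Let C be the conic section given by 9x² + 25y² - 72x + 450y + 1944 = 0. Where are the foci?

Group: 9(x² - 8x) + 25(y² + 18y) = -1944
Complete the square in x and y: 9(x - 4)² + 25(y + 9)² = -1944 + 144 + 2025 = 225
Divide through by 225 to get (x - 4)²/25 + (y + 9)²/9 = 1.
Ellipse, center (4, -9), major axis horizontal; a² = 25, b² = 9.
c² = a² - b² = 25 - 9 = 16, so c = 4.
Foci lie on the horizontal axis through the center: (h ± c, k).

(0, -9) and (8, -9)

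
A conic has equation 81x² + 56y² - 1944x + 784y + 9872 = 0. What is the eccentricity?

e = 5/9

Rearranging, 81(x² - 24x) + 56(y² + 14y) = -9872.
Complete the square: 81(x - 12)² + 56(y + 7)² = -9872 + 11664 + 2744 = 4536
Dividing both sides by 4536: (x - 12)²/56 + (y + 7)²/81 = 1
Ellipse, center (12, -7), major axis vertical; a² = 81, b² = 56.
c² = a² - b² = 25, so c = 5.
e = c/a = 5/9.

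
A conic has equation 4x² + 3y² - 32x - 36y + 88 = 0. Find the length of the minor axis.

Group the x- and y-terms: 4(x² - 8x) + 3(y² - 12y) = -88
Complete the square in x and y: 4(x - 4)² + 3(y - 6)² = -88 + 64 + 108 = 84
Divide through by 84 to get (x - 4)²/21 + (y - 6)²/28 = 1.
Ellipse, center (4, 6), major axis vertical; a² = 28, b² = 21.
b² = 21 so b = √21; the minor axis has length 2b = 2√21.

2√21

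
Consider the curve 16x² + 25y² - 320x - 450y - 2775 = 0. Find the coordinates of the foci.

16(x² - 20x) + 25(y² - 18y) = 2775
Complete the square: 16(x - 10)² + 25(y - 9)² = 2775 + 1600 + 2025 = 6400
Dividing both sides by 6400: (x - 10)²/400 + (y - 9)²/256 = 1
Ellipse, center (10, 9), major axis horizontal; a² = 400, b² = 256.
c² = a² - b² = 400 - 256 = 144, so c = 12.
Foci lie on the horizontal axis through the center: (h ± c, k).

(-2, 9) and (22, 9)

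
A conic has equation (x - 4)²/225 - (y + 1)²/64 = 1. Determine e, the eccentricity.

Center (4, -1). The positive term is the x-term, so the transverse axis is horizontal; a² = 225, b² = 64.
c² = a² + b² = 289, so c = 17.
e = c/a = 17/15.

e = 17/15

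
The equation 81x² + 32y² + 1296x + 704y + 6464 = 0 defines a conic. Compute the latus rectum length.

Group the x- and y-terms: 81(x² + 16x) + 32(y² + 22y) = -6464
Complete the square in x and y: 81(x + 8)² + 32(y + 11)² = -6464 + 5184 + 3872 = 2592
Dividing both sides by 2592: (x + 8)²/32 + (y + 11)²/81 = 1
Ellipse, center (-8, -11), major axis vertical; a² = 81, b² = 32.
Latus rectum length = 2b²/a = 2·32/9 = 64/9.

64/9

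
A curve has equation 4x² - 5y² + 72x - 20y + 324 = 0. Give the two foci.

Rearranging, 4(x² + 18x) -5(y² + 4y) = -324.
Complete the square: 4(x + 9)² -5(y + 2)² = -324 + 324 - 20 = -20
Divide through by -20 to get (y + 2)²/4 - (x + 9)²/5 = 1.
Hyperbola, center (-9, -2), transverse axis vertical; a² = 4, b² = 5.
c² = a² + b² = 4 + 5 = 9, so c = 3.
Foci lie on the vertical axis through the center: (h, k ± c).

(-9, -5) and (-9, 1)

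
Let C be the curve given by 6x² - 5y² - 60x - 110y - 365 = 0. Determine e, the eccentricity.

6(x² - 10x) -5(y² + 22y) = 365
6(x - 5)² -5(y + 11)² = 365 + 150 - 605 = -90
Dividing both sides by -90: (y + 11)²/18 - (x - 5)²/15 = 1
Hyperbola, center (5, -11), transverse axis vertical; a² = 18, b² = 15.
c² = a² + b² = 33, so c = √33.
e = c/a = √33/3√2 = √66/6.

e = √66/6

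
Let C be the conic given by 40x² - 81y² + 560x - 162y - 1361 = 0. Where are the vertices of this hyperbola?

(-16, -1) and (2, -1)

Collect terms: 40(x² + 14x) -81(y² + 2y) = 1361
Completing the square gives 40(x + 7)² -81(y + 1)² = 1361 + 1960 - 81 = 3240.
Divide by 3240: (x + 7)²/81 - (y + 1)²/40 = 1
Hyperbola, center (-7, -1), transverse axis horizontal; a² = 81, b² = 40.
a = 9. Vertices at (h ± a, k).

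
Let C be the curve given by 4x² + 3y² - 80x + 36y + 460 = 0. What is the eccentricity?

e = 1/2

Group: 4(x² - 20x) + 3(y² + 12y) = -460
4(x - 10)² + 3(y + 6)² = -460 + 400 + 108 = 48
Divide through by 48 to get (x - 10)²/12 + (y + 6)²/16 = 1.
Ellipse, center (10, -6), major axis vertical; a² = 16, b² = 12.
c² = a² - b² = 4, so c = 2.
e = c/a = 2/4 = 1/2.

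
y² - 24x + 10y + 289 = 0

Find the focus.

Only y is squared. Complete the square in y: (y + 5)² = 24(x - 11).
Vertex (11, -5); 4p = 24 so p = 6. Opens right.
Focus is p units from the vertex along the axis: (h + p, k).

(17, -5)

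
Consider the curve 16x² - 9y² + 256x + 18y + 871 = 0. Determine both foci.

(-13, 1) and (-3, 1)

16(x² + 16x) -9(y² - 2y) = -871
Completing the square gives 16(x + 8)² -9(y - 1)² = -871 + 1024 - 9 = 144.
Dividing both sides by 144: (x + 8)²/9 - (y - 1)²/16 = 1
Hyperbola, center (-8, 1), transverse axis horizontal; a² = 9, b² = 16.
c² = a² + b² = 9 + 16 = 25, so c = 5.
Foci lie on the horizontal axis through the center: (h ± c, k).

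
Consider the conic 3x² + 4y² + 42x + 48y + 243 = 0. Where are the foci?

Group the x- and y-terms: 3(x² + 14x) + 4(y² + 12y) = -243
3(x + 7)² + 4(y + 6)² = -243 + 147 + 144 = 48
Dividing both sides by 48: (x + 7)²/16 + (y + 6)²/12 = 1
Ellipse, center (-7, -6), major axis horizontal; a² = 16, b² = 12.
c² = a² - b² = 16 - 12 = 4, so c = 2.
Foci lie on the horizontal axis through the center: (h ± c, k).

(-9, -6) and (-5, -6)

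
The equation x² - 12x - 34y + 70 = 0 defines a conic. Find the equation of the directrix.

y = -15/2

Only x is squared. Complete the square in x: (x - 6)² = 34(y - 1).
Vertex (6, 1); 4p = 34 so p = 17/2. Opens up.
Directrix is the horizontal line y = k − p = 1 − (17/2) = -15/2.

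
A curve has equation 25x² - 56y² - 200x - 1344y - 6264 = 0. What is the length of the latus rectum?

112/5

25(x² - 8x) -56(y² + 24y) = 6264
25(x - 4)² -56(y + 12)² = 6264 + 400 - 8064 = -1400
Divide by -1400: (y + 12)²/25 - (x - 4)²/56 = 1
Hyperbola, center (4, -12), transverse axis vertical; a² = 25, b² = 56.
Latus rectum length = 2b²/a = 2·56/5 = 112/5.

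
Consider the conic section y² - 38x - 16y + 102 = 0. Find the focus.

Only y is squared. Complete the square in y: (y - 8)² = 38(x - 1).
Vertex (1, 8); 4p = 38 so p = 19/2. Opens right.
Focus is p units from the vertex along the axis: (h + p, k).

(21/2, 8)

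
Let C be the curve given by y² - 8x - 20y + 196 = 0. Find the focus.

(14, 10)

Only y is squared. Complete the square in y: (y - 10)² = 8(x - 12).
Vertex (12, 10); 4p = 8 so p = 2. Opens right.
Focus is p units from the vertex along the axis: (h + p, k).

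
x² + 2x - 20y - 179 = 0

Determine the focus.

(-1, -4)

Only x is squared. Complete the square in x: (x + 1)² = 20(y + 9).
Vertex (-1, -9); 4p = 20 so p = 5. Opens up.
Focus is p units from the vertex along the axis: (h, k + p).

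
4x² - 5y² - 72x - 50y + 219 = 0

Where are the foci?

Collect terms: 4(x² - 18x) -5(y² + 10y) = -219
4(x - 9)² -5(y + 5)² = -219 + 324 - 125 = -20
Divide by -20: (y + 5)²/4 - (x - 9)²/5 = 1
Hyperbola, center (9, -5), transverse axis vertical; a² = 4, b² = 5.
c² = a² + b² = 4 + 5 = 9, so c = 3.
Foci lie on the vertical axis through the center: (h, k ± c).

(9, -8) and (9, -2)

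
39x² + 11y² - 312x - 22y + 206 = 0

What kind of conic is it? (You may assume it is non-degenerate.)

ellipse

No xy term. Coefficients of x² and y² are A = 39, C = 11.
A and C have the same sign but A ≠ C ⇒ ellipse.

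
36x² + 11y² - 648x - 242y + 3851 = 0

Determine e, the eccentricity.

Collect terms: 36(x² - 18x) + 11(y² - 22y) = -3851
Completing the square gives 36(x - 9)² + 11(y - 11)² = -3851 + 2916 + 1331 = 396.
Divide by 396: (x - 9)²/11 + (y - 11)²/36 = 1
Ellipse, center (9, 11), major axis vertical; a² = 36, b² = 11.
c² = a² - b² = 25, so c = 5.
e = c/a = 5/6.

e = 5/6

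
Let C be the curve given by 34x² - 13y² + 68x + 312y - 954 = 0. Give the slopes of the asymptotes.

√442/13 and -√442/13

Collect terms: 34(x² + 2x) -13(y² - 24y) = 954
34(x + 1)² -13(y - 12)² = 954 + 34 - 1872 = -884
Divide through by -884 to get (y - 12)²/68 - (x + 1)²/26 = 1.
Hyperbola, center (-1, 12), transverse axis vertical; a² = 68, b² = 26.
For a vertical hyperbola the asymptotes have slope ±a/b.
Here that is ±2√17/√26 = ±√442/13.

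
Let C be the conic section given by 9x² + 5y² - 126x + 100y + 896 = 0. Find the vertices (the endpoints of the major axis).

(7, -13) and (7, -7)

Group the x- and y-terms: 9(x² - 14x) + 5(y² + 20y) = -896
Complete the square: 9(x - 7)² + 5(y + 10)² = -896 + 441 + 500 = 45
Divide through by 45 to get (x - 7)²/5 + (y + 10)²/9 = 1.
Ellipse, center (7, -10), major axis vertical; a² = 9, b² = 5.
a = 3. Vertices at (h, k ± a).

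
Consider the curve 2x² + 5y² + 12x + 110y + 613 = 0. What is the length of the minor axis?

Group: 2(x² + 6x) + 5(y² + 22y) = -613
2(x + 3)² + 5(y + 11)² = -613 + 18 + 605 = 10
Dividing both sides by 10: (x + 3)²/5 + (y + 11)²/2 = 1
Ellipse, center (-3, -11), major axis horizontal; a² = 5, b² = 2.
b² = 2 so b = √2; the minor axis has length 2b = 2√2.

2√2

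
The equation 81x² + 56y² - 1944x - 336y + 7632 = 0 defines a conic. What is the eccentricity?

Rearranging, 81(x² - 24x) + 56(y² - 6y) = -7632.
Complete the square in x and y: 81(x - 12)² + 56(y - 3)² = -7632 + 11664 + 504 = 4536
Dividing both sides by 4536: (x - 12)²/56 + (y - 3)²/81 = 1
Ellipse, center (12, 3), major axis vertical; a² = 81, b² = 56.
c² = a² - b² = 25, so c = 5.
e = c/a = 5/9.

e = 5/9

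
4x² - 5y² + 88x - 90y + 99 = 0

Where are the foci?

(-11, -12) and (-11, -6)

Collect terms: 4(x² + 22x) -5(y² + 18y) = -99
4(x + 11)² -5(y + 9)² = -99 + 484 - 405 = -20
Divide through by -20 to get (y + 9)²/4 - (x + 11)²/5 = 1.
Hyperbola, center (-11, -9), transverse axis vertical; a² = 4, b² = 5.
c² = a² + b² = 4 + 5 = 9, so c = 3.
Foci lie on the vertical axis through the center: (h, k ± c).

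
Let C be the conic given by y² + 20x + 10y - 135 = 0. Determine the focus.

(3, -5)

Only y is squared. Complete the square in y: (y + 5)² = -20(x - 8).
Vertex (8, -5); 4p = -20 so p = -5. Opens left.
Focus is p units from the vertex along the axis: (h + p, k).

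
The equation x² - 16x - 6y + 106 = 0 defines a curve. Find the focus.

Only x is squared. Complete the square in x: (x - 8)² = 6(y - 7).
Vertex (8, 7); 4p = 6 so p = 3/2. Opens up.
Focus is p units from the vertex along the axis: (h, k + p).

(8, 17/2)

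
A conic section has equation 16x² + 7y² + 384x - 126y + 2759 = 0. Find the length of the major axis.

8

Group the x- and y-terms: 16(x² + 24x) + 7(y² - 18y) = -2759
Complete the square in x and y: 16(x + 12)² + 7(y - 9)² = -2759 + 2304 + 567 = 112
Dividing both sides by 112: (x + 12)²/7 + (y - 9)²/16 = 1
Ellipse, center (-12, 9), major axis vertical; a² = 16, b² = 7.
a² = 16 so a = 4; the major axis has length 2a = 8.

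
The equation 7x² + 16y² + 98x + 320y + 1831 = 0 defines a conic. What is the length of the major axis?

Group the x- and y-terms: 7(x² + 14x) + 16(y² + 20y) = -1831
Complete the square in x and y: 7(x + 7)² + 16(y + 10)² = -1831 + 343 + 1600 = 112
Divide by 112: (x + 7)²/16 + (y + 10)²/7 = 1
Ellipse, center (-7, -10), major axis horizontal; a² = 16, b² = 7.
a² = 16 so a = 4; the major axis has length 2a = 8.

8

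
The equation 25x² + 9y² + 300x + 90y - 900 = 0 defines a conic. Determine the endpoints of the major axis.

25(x² + 12x) + 9(y² + 10y) = 900
25(x + 6)² + 9(y + 5)² = 900 + 900 + 225 = 2025
Divide by 2025: (x + 6)²/81 + (y + 5)²/225 = 1
Ellipse, center (-6, -5), major axis vertical; a² = 225, b² = 81.
a = 15. Vertices at (h, k ± a).

(-6, -20) and (-6, 10)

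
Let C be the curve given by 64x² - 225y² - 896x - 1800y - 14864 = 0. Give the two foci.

(-10, -4) and (24, -4)

Group: 64(x² - 14x) -225(y² + 8y) = 14864
Completing the square gives 64(x - 7)² -225(y + 4)² = 14864 + 3136 - 3600 = 14400.
Divide by 14400: (x - 7)²/225 - (y + 4)²/64 = 1
Hyperbola, center (7, -4), transverse axis horizontal; a² = 225, b² = 64.
c² = a² + b² = 225 + 64 = 289, so c = 17.
Foci lie on the horizontal axis through the center: (h ± c, k).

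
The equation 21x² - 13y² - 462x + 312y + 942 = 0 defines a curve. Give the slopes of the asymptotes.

√273/13 and -√273/13

Collect terms: 21(x² - 22x) -13(y² - 24y) = -942
Completing the square gives 21(x - 11)² -13(y - 12)² = -942 + 2541 - 1872 = -273.
Divide through by -273 to get (y - 12)²/21 - (x - 11)²/13 = 1.
Hyperbola, center (11, 12), transverse axis vertical; a² = 21, b² = 13.
For a vertical hyperbola the asymptotes have slope ±a/b.
Here that is ±√21/√13 = ±√273/13.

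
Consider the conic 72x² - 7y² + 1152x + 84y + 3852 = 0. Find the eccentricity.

e = √553/7

Rearranging, 72(x² + 16x) -7(y² - 12y) = -3852.
72(x + 8)² -7(y - 6)² = -3852 + 4608 - 252 = 504
Dividing both sides by 504: (x + 8)²/7 - (y - 6)²/72 = 1
Hyperbola, center (-8, 6), transverse axis horizontal; a² = 7, b² = 72.
c² = a² + b² = 79, so c = √79.
e = c/a = √79/√7 = √553/7.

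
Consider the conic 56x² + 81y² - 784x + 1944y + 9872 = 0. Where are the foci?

(2, -12) and (12, -12)

Group the x- and y-terms: 56(x² - 14x) + 81(y² + 24y) = -9872
56(x - 7)² + 81(y + 12)² = -9872 + 2744 + 11664 = 4536
Divide by 4536: (x - 7)²/81 + (y + 12)²/56 = 1
Ellipse, center (7, -12), major axis horizontal; a² = 81, b² = 56.
c² = a² - b² = 81 - 56 = 25, so c = 5.
Foci lie on the horizontal axis through the center: (h ± c, k).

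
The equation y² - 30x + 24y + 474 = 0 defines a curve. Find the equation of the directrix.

x = 7/2

Only y is squared. Complete the square in y: (y + 12)² = 30(x - 11).
Vertex (11, -12); 4p = 30 so p = 15/2. Opens right.
Directrix is the vertical line x = h − p = 11 − (15/2) = 7/2.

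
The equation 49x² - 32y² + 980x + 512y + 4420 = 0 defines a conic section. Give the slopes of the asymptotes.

Rearranging, 49(x² + 20x) -32(y² - 16y) = -4420.
49(x + 10)² -32(y - 8)² = -4420 + 4900 - 2048 = -1568
Divide by -1568: (y - 8)²/49 - (x + 10)²/32 = 1
Hyperbola, center (-10, 8), transverse axis vertical; a² = 49, b² = 32.
For a vertical hyperbola the asymptotes have slope ±a/b.
Here that is ±7/4√2 = ±7√2/8.

7√2/8 and -7√2/8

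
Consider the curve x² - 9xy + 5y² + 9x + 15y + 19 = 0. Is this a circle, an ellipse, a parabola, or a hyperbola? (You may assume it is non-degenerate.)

hyperbola

A = 1, B = -9, C = 5.
Discriminant B² − 4AC = (-9)² − 4·1·5 = 61.
B² − 4AC > 0 ⇒ hyperbola.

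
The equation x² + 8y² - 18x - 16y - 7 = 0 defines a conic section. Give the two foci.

(x² - 18x) + 8(y² - 2y) = 7
Complete the square: (x - 9)² + 8(y - 1)² = 7 + 81 + 8 = 96
Divide by 96: (x - 9)²/96 + (y - 1)²/12 = 1
Ellipse, center (9, 1), major axis horizontal; a² = 96, b² = 12.
c² = a² - b² = 96 - 12 = 84, so c = 2√21.
Foci lie on the horizontal axis through the center: (h ± c, k).

(9 - 2√21, 1) and (9 + 2√21, 1)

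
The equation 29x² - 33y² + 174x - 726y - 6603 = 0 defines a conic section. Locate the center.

(-3, -11)

Group the x- and y-terms: 29(x² + 6x) -33(y² + 22y) = 6603
Complete the square in x and y: 29(x + 3)² -33(y + 11)² = 6603 + 261 - 3993 = 2871
Divide through by 2871 to get (x + 3)²/99 - (y + 11)²/87 = 1.
Hyperbola with center (-3, -11).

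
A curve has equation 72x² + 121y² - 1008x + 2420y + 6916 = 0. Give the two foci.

(0, -10) and (14, -10)

Group the x- and y-terms: 72(x² - 14x) + 121(y² + 20y) = -6916
Complete the square: 72(x - 7)² + 121(y + 10)² = -6916 + 3528 + 12100 = 8712
Dividing both sides by 8712: (x - 7)²/121 + (y + 10)²/72 = 1
Ellipse, center (7, -10), major axis horizontal; a² = 121, b² = 72.
c² = a² - b² = 121 - 72 = 49, so c = 7.
Foci lie on the horizontal axis through the center: (h ± c, k).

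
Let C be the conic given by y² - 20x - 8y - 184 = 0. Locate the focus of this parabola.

Only y is squared. Complete the square in y: (y - 4)² = 20(x + 10).
Vertex (-10, 4); 4p = 20 so p = 5. Opens right.
Focus is p units from the vertex along the axis: (h + p, k).

(-5, 4)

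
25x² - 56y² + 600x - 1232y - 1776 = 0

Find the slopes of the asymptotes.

Rearranging, 25(x² + 24x) -56(y² + 22y) = 1776.
25(x + 12)² -56(y + 11)² = 1776 + 3600 - 6776 = -1400
Divide through by -1400 to get (y + 11)²/25 - (x + 12)²/56 = 1.
Hyperbola, center (-12, -11), transverse axis vertical; a² = 25, b² = 56.
For a vertical hyperbola the asymptotes have slope ±a/b.
Here that is ±5/2√14 = ±5√14/28.

5√14/28 and -5√14/28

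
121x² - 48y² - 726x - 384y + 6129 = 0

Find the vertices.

(3, -15) and (3, 7)

Group: 121(x² - 6x) -48(y² + 8y) = -6129
Completing the square gives 121(x - 3)² -48(y + 4)² = -6129 + 1089 - 768 = -5808.
Dividing both sides by -5808: (y + 4)²/121 - (x - 3)²/48 = 1
Hyperbola, center (3, -4), transverse axis vertical; a² = 121, b² = 48.
a = 11. Vertices at (h, k ± a).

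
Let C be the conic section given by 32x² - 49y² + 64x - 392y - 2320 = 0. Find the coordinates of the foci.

Rearranging, 32(x² + 2x) -49(y² + 8y) = 2320.
Completing the square gives 32(x + 1)² -49(y + 4)² = 2320 + 32 - 784 = 1568.
Dividing both sides by 1568: (x + 1)²/49 - (y + 4)²/32 = 1
Hyperbola, center (-1, -4), transverse axis horizontal; a² = 49, b² = 32.
c² = a² + b² = 49 + 32 = 81, so c = 9.
Foci lie on the horizontal axis through the center: (h ± c, k).

(-10, -4) and (8, -4)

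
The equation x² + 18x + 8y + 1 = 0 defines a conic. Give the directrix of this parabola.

Only x is squared. Complete the square in x: (x + 9)² = -8(y - 10).
Vertex (-9, 10); 4p = -8 so p = -2. Opens down.
Directrix is the horizontal line y = k − p = 10 − (-2) = 12.

y = 12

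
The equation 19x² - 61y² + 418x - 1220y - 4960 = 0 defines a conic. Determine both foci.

(-11 - 4√5, -10) and (-11 + 4√5, -10)

Group the x- and y-terms: 19(x² + 22x) -61(y² + 20y) = 4960
Completing the square gives 19(x + 11)² -61(y + 10)² = 4960 + 2299 - 6100 = 1159.
Dividing both sides by 1159: (x + 11)²/61 - (y + 10)²/19 = 1
Hyperbola, center (-11, -10), transverse axis horizontal; a² = 61, b² = 19.
c² = a² + b² = 61 + 19 = 80, so c = 4√5.
Foci lie on the horizontal axis through the center: (h ± c, k).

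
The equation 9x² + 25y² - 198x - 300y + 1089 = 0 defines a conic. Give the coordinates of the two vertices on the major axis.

Collect terms: 9(x² - 22x) + 25(y² - 12y) = -1089
Complete the square: 9(x - 11)² + 25(y - 6)² = -1089 + 1089 + 900 = 900
Divide through by 900 to get (x - 11)²/100 + (y - 6)²/36 = 1.
Ellipse, center (11, 6), major axis horizontal; a² = 100, b² = 36.
a = 10. Vertices at (h ± a, k).

(1, 6) and (21, 6)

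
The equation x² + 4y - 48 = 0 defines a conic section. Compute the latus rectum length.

Only x is squared. Complete the square in x: x² = -4(y - 12).
Vertex (0, 12); 4p = -4 so p = -1. Opens down.
Latus rectum length = |4p| = 4.

4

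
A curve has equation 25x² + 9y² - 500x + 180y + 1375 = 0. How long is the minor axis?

18

25(x² - 20x) + 9(y² + 20y) = -1375
Completing the square gives 25(x - 10)² + 9(y + 10)² = -1375 + 2500 + 900 = 2025.
Divide through by 2025 to get (x - 10)²/81 + (y + 10)²/225 = 1.
Ellipse, center (10, -10), major axis vertical; a² = 225, b² = 81.
b² = 81 so b = 9; the minor axis has length 2b = 18.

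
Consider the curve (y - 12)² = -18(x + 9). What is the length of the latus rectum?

Vertex (-9, 12); 4p = -18 so p = -9/2. Opens left.
Latus rectum length = |4p| = 18.

18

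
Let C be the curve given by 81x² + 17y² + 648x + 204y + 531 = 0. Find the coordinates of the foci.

(-4, -14) and (-4, 2)

Collect terms: 81(x² + 8x) + 17(y² + 12y) = -531
81(x + 4)² + 17(y + 6)² = -531 + 1296 + 612 = 1377
Divide by 1377: (x + 4)²/17 + (y + 6)²/81 = 1
Ellipse, center (-4, -6), major axis vertical; a² = 81, b² = 17.
c² = a² - b² = 81 - 17 = 64, so c = 8.
Foci lie on the vertical axis through the center: (h, k ± c).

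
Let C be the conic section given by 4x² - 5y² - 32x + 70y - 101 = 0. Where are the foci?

Group: 4(x² - 8x) -5(y² - 14y) = 101
4(x - 4)² -5(y - 7)² = 101 + 64 - 245 = -80
Divide through by -80 to get (y - 7)²/16 - (x - 4)²/20 = 1.
Hyperbola, center (4, 7), transverse axis vertical; a² = 16, b² = 20.
c² = a² + b² = 16 + 20 = 36, so c = 6.
Foci lie on the vertical axis through the center: (h, k ± c).

(4, 1) and (4, 13)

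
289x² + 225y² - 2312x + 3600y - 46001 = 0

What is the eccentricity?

e = 8/17

Collect terms: 289(x² - 8x) + 225(y² + 16y) = 46001
Complete the square in x and y: 289(x - 4)² + 225(y + 8)² = 46001 + 4624 + 14400 = 65025
Divide through by 65025 to get (x - 4)²/225 + (y + 8)²/289 = 1.
Ellipse, center (4, -8), major axis vertical; a² = 289, b² = 225.
c² = a² - b² = 64, so c = 8.
e = c/a = 8/17.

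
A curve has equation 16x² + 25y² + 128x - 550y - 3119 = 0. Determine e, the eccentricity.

e = 3/5

Rearranging, 16(x² + 8x) + 25(y² - 22y) = 3119.
Completing the square gives 16(x + 4)² + 25(y - 11)² = 3119 + 256 + 3025 = 6400.
Divide through by 6400 to get (x + 4)²/400 + (y - 11)²/256 = 1.
Ellipse, center (-4, 11), major axis horizontal; a² = 400, b² = 256.
c² = a² - b² = 144, so c = 12.
e = c/a = 12/20 = 3/5.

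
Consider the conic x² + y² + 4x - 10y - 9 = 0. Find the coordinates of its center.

Collect terms: (x² + 4x) + (y² - 10y) = 9
(x + 2)² + (y - 5)² = 9 + 4 + 25 = 38
So (x + 2)² + (y - 5)² = 38.
Circle centered at (-2, 5) with r² = 38.

(-2, 5)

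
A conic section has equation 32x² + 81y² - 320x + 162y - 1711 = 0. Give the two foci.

(-2, -1) and (12, -1)

32(x² - 10x) + 81(y² + 2y) = 1711
Completing the square gives 32(x - 5)² + 81(y + 1)² = 1711 + 800 + 81 = 2592.
Divide through by 2592 to get (x - 5)²/81 + (y + 1)²/32 = 1.
Ellipse, center (5, -1), major axis horizontal; a² = 81, b² = 32.
c² = a² - b² = 81 - 32 = 49, so c = 7.
Foci lie on the horizontal axis through the center: (h ± c, k).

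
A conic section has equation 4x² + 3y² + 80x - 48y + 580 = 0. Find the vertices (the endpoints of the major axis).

Collect terms: 4(x² + 20x) + 3(y² - 16y) = -580
Completing the square gives 4(x + 10)² + 3(y - 8)² = -580 + 400 + 192 = 12.
Dividing both sides by 12: (x + 10)²/3 + (y - 8)²/4 = 1
Ellipse, center (-10, 8), major axis vertical; a² = 4, b² = 3.
a = 2. Vertices at (h, k ± a).

(-10, 6) and (-10, 10)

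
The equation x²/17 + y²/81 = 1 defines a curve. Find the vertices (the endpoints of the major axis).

Center (0, 0). The larger denominator 81 sits under the y-term, so the major axis is vertical; a² = 81, b² = 17.
a = 9. Vertices at (h, k ± a).

(0, -9) and (0, 9)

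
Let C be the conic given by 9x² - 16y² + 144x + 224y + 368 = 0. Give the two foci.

Group the x- and y-terms: 9(x² + 16x) -16(y² - 14y) = -368
Complete the square in x and y: 9(x + 8)² -16(y - 7)² = -368 + 576 - 784 = -576
Divide through by -576 to get (y - 7)²/36 - (x + 8)²/64 = 1.
Hyperbola, center (-8, 7), transverse axis vertical; a² = 36, b² = 64.
c² = a² + b² = 36 + 64 = 100, so c = 10.
Foci lie on the vertical axis through the center: (h, k ± c).

(-8, -3) and (-8, 17)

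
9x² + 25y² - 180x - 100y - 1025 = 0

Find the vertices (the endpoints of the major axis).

Group the x- and y-terms: 9(x² - 20x) + 25(y² - 4y) = 1025
Completing the square gives 9(x - 10)² + 25(y - 2)² = 1025 + 900 + 100 = 2025.
Dividing both sides by 2025: (x - 10)²/225 + (y - 2)²/81 = 1
Ellipse, center (10, 2), major axis horizontal; a² = 225, b² = 81.
a = 15. Vertices at (h ± a, k).

(-5, 2) and (25, 2)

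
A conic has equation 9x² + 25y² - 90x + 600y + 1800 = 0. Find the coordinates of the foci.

Rearranging, 9(x² - 10x) + 25(y² + 24y) = -1800.
9(x - 5)² + 25(y + 12)² = -1800 + 225 + 3600 = 2025
Divide by 2025: (x - 5)²/225 + (y + 12)²/81 = 1
Ellipse, center (5, -12), major axis horizontal; a² = 225, b² = 81.
c² = a² - b² = 225 - 81 = 144, so c = 12.
Foci lie on the horizontal axis through the center: (h ± c, k).

(-7, -12) and (17, -12)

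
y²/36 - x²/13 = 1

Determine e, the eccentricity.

e = 7/6

Center (0, 0). The positive term is the y-term, so the transverse axis is vertical; a² = 36, b² = 13.
c² = a² + b² = 49, so c = 7.
e = c/a = 7/6.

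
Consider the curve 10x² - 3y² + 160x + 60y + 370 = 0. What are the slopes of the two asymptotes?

√30/3 and -√30/3

Collect terms: 10(x² + 16x) -3(y² - 20y) = -370
10(x + 8)² -3(y - 10)² = -370 + 640 - 300 = -30
Dividing both sides by -30: (y - 10)²/10 - (x + 8)²/3 = 1
Hyperbola, center (-8, 10), transverse axis vertical; a² = 10, b² = 3.
For a vertical hyperbola the asymptotes have slope ±a/b.
Here that is ±√10/√3 = ±√30/3.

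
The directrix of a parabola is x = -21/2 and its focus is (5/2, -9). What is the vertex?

The vertex is the midpoint between the focus and the directrix along the axis of symmetry.
Axis is horizontal (directrix is vertical). Vertex x-coordinate = (5/2 + (-21/2))/2 = -4; y-coordinate = -9.

(-4, -9)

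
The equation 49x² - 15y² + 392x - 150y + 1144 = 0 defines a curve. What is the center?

(-4, -5)

Group: 49(x² + 8x) -15(y² + 10y) = -1144
Completing the square gives 49(x + 4)² -15(y + 5)² = -1144 + 784 - 375 = -735.
Divide through by -735 to get (y + 5)²/49 - (x + 4)²/15 = 1.
Hyperbola with center (-4, -5).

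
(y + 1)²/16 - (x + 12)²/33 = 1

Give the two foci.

(-12, -8) and (-12, 6)

Center (-12, -1). The positive term is the y-term, so the transverse axis is vertical; a² = 16, b² = 33.
c² = a² + b² = 16 + 33 = 49, so c = 7.
Foci lie on the vertical axis through the center: (h, k ± c).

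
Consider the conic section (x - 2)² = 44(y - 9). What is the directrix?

Vertex (2, 9); 4p = 44 so p = 11. Opens up.
Directrix is the horizontal line y = k − p = 9 − (11) = -2.

y = -2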